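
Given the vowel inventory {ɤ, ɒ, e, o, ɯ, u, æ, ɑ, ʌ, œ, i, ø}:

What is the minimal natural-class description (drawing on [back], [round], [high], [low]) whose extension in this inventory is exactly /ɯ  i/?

[+high, -round]

Every target segment is [+high], [-round]; each remaining inventory member fails at least one of these. Each conjunct is needed — [-round] alone would also admit /ɤ, e, æ, ɑ, …/; [+high] alone would also admit /u/ — and no other single listed feature has exactly this extension, so two is the minimum.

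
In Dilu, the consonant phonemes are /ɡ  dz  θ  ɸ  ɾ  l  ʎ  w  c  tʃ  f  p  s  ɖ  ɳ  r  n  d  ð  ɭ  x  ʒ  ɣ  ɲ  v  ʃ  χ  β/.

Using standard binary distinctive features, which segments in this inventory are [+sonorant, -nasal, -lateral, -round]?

Eliminate segments failing any feature: /ɡ, dz, θ, ɸ, c, tʃ, f, p, s, ɖ, d, ð, x, ʒ, ɣ, v, ʃ, χ, β/ are [-sonorant]; /l, ʎ, ɭ/ are [+lateral]; /w/ is [+round]; /ɳ, n, ɲ/ are [+nasal]. The remaining /ɾ, r/ satisfy [+sonorant], [-nasal], [-lateral], [-round].

ɾ, r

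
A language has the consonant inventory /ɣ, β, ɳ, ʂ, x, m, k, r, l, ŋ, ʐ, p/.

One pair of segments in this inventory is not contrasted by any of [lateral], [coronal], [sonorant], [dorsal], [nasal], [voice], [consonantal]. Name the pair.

x, k

Both /x/ and /k/ are [-lateral], [-coronal], [-sonorant], [+dorsal], [-nasal], [-voice], [+consonantal]. Since the list omits [continuant] — which does distinguish the voiceless velar fricative from the voiceless velar stop — this pair collapses; all other pairs remain distinct.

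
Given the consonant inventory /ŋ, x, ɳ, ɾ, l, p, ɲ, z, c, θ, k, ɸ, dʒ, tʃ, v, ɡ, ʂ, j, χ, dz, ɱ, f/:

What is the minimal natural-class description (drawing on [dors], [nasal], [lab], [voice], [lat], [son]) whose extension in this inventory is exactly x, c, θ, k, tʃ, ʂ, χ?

[−voice, −lab]

Every target segment is [−voice], [−labial]; each remaining inventory member fails at least one of these. Each conjunct is needed — [−labial] alone would also admit /ŋ, ɳ, ɾ, l, …/; [−voice] alone would also admit /p, ɸ, f/ — and no other single listed feature has exactly this extension, so two is the minimum.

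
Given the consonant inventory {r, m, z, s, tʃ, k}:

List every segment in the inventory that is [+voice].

The [+voice] segments here are /r, m, z/; the remaining /s, tʃ, k/ are [−voice].

r, m, z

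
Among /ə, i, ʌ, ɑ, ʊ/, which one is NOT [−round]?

/ʊ/ is the high back rounded lax vowel, which is [+round]; the rest — /ɑ, ə, i, ʌ/ — are [−round].

ʊ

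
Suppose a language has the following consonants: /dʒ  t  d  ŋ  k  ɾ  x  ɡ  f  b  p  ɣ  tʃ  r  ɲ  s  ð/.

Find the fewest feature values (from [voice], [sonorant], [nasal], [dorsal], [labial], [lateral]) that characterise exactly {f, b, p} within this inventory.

[+labial]

The target set is precisely the extension of [+labial] in this inventory.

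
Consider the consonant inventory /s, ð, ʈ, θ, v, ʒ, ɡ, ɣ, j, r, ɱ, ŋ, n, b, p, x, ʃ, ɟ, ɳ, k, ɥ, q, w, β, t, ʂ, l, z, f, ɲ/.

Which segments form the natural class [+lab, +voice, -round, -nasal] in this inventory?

Eliminate segments failing any feature: /s, ð, ʈ, θ, ʒ, ɡ, ɣ, j, r, ŋ, n, x, ʃ, ɟ, ɳ, k, q, t, ʂ, l, z, ɲ/ are [-labial]; /ɱ/ is [+nasal]; /p, f/ are [-voice]; /ɥ, w/ are [+round]. The remaining /v, b, β/ satisfy [+labial], [+voice], [-round], [-nasal].

v, b, β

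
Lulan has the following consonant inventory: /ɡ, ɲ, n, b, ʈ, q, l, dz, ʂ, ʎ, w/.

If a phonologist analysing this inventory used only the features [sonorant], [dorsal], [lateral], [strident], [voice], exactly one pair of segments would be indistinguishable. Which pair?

ɲ, w

/ɲ/ (palatal nasal) and /w/ (labial-velar glide) are both [+sonorant], [+dorsal], [-lateral], [-strident], [+voice], so none of the listed features separates them. (They do differ in [nasal], [continuant], [labial], [round] and [back], which are not among the given features.) Every other pair in the inventory differs on at least one listed feature.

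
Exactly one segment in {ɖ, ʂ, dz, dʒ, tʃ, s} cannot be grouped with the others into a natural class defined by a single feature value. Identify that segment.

ɖ

The remaining segments after removing /ɖ/ share [+strident]; /ɖ/ (voiced retroflex stop) is [-strident]. For every other candidate removal, the leftover set fails to share any single feature value that the removed segment lacks.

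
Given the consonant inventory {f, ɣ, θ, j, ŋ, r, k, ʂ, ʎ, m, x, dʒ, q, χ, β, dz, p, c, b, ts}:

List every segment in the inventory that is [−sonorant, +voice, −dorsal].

dʒ, β, dz, b

Eliminate segments failing any feature: /f, θ, k, ʂ, x, q, χ, p, c, ts/ are [−voice]; /ɣ/ is [+dorsal]; /j, ŋ, r, ʎ, m/ are [+sonorant]. The remaining /dʒ, β, dz, b/ satisfy [−sonorant], [+voice], [−dorsal].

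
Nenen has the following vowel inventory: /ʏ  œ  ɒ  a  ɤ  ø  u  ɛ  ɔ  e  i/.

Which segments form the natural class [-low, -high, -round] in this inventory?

First, the [-low] segments are /ʏ, œ, ɤ, ø, u, ɛ, ɔ, e, i/.
Of those, [-high] gives /œ, ɤ, ø, ɛ, ɔ, e/.
Among these, [-round] leaves /ɤ, ɛ, e/.

ɤ, ɛ, e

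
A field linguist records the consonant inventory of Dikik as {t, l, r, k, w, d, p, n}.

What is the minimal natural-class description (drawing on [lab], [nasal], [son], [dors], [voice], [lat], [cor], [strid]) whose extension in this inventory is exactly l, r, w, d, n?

[+voice]

/l, r, w, d, n/ are exactly the [+voice] segments in the inventory, so a single feature suffices.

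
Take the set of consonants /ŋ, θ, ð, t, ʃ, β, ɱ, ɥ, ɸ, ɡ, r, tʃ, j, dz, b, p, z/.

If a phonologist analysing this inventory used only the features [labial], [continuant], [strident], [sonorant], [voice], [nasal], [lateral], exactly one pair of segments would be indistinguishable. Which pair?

j, r

Both /j/ and /r/ are [-labial], [+continuant], [-strident], [+sonorant], [+voice], [-nasal], [-lateral]. Since the list omits [dorsal] — which does distinguish the palatal glide from the alveolar trill — this pair collapses; all other pairs remain distinct.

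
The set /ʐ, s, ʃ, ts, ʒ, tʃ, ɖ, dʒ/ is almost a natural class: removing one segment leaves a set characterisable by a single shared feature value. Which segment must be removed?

ɖ

/s, tʃ, dʒ, ts, ʐ, ʒ, ʃ/ are all [+strident], but /ɖ/ (voiced retroflex stop) is [−strident]. No other single segment can be removed to leave a set sharing one feature value that the removed segment lacks, so /ɖ/ is the odd one out.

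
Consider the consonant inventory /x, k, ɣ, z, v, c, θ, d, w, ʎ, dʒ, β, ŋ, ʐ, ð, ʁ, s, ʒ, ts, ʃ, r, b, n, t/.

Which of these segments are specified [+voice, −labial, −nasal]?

ɣ, z, d, ʎ, dʒ, ʐ, ð, ʁ, ʒ, r

Checking each segment against [+voice], [−labial], [−nasal]: /ɣ/ (voiced velar fricative), /z/ (voiced alveolar fricative), /d/ (voiced alveolar stop), /ʎ/ (palatal lateral approximant), /dʒ/ (voiced postalveolar affricate), /ʐ/ (voiced retroflex fricative), among others, satisfy every feature; every other segment in the inventory fails at least one.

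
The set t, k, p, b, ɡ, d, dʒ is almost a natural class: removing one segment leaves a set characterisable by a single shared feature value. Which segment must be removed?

dʒ

The remaining segments after removing /dʒ/ share [-delayed release]; /dʒ/ (voiced postalveolar affricate) is [+delayed release]. For every other candidate removal, the leftover set fails to share any single feature value that the removed segment lacks.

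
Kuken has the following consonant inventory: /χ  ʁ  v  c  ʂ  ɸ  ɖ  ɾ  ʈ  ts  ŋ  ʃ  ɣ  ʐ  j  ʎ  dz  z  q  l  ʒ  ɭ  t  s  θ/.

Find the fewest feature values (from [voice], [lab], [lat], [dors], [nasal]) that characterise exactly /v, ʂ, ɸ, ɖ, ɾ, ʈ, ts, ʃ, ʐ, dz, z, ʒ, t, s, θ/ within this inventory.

[−lat, −dors]

Every target segment is [−lateral], [−dorsal]; each remaining inventory member fails at least one of these. Each conjunct is needed — [−dorsal] alone would also admit /l, ɭ/; [−lateral] alone would also admit /χ, ʁ, c, ŋ, …/ — and no other single listed feature has exactly this extension, so two is the minimum.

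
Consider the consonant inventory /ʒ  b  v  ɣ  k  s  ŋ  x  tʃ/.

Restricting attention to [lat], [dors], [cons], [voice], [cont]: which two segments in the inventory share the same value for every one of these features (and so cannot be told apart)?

ʒ, v

/ʒ/ (voiced postalveolar fricative) and /v/ (voiced labiodental fricative) are both [−lateral], [−dorsal], [+consonantal], [+voice], [+continuant], so none of the listed features separates them. (They do differ in [labial] and [coronal], which are not among the given features.) Every other pair in the inventory differs on at least one listed feature.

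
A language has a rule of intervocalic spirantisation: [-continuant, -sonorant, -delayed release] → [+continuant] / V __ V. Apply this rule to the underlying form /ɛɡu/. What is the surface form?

[ɛɣu]

The only segment in the rule's environment that also matches [-continuant, -sonorant, -delayed release] is /ɡ/. Applying [+continuant] turns the voiced velar stop into /ɣ/ (voiced velar fricative), giving [ɛɣu].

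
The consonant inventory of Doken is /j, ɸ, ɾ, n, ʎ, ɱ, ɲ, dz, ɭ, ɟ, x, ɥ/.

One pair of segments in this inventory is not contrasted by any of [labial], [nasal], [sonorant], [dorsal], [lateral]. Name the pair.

ɟ, x

Both /ɟ/ and /x/ are [−labial], [−nasal], [−sonorant], [+dorsal], [−lateral]. Since the list omits [voice], [continuant] and [back] — which do distinguish the voiced palatal stop from the voiceless velar fricative — this pair collapses; all other pairs remain distinct.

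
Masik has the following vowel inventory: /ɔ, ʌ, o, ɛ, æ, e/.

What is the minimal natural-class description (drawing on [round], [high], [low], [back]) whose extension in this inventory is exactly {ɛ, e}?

[−low, −back]

/ɛ, e/ are all [−low], [−back], and no other segment in the inventory matches both values. Dropping any one of them over-generates: [−back] alone would also admit /æ/; [−low] alone would also admit /ɔ, ʌ, o/. No other single listed feature picks out exactly this set either, so fewer than two features will not do.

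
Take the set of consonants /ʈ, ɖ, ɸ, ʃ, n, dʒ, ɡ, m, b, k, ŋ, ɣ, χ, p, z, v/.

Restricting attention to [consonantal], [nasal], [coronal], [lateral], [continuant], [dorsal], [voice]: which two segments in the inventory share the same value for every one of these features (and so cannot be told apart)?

dʒ, ɖ

On the given features, /dʒ/ and /ɖ/ have an identical profile: [+consonantal], [−nasal], [+coronal], [−lateral], [−continuant], [−dorsal], [+voice]. No other two segments in the inventory coincide on all 7 features. (They do differ in [strident], [delayed release] and [distributed], which are not among the given features.)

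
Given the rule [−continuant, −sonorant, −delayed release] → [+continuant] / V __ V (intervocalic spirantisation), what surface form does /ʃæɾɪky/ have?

[ʃæɾɪxy]

Only /k/ occurs between two vowels (/ɪ/ __ /y/) and matches the structural description. It is a voiceless velar stop, so [−continuant, −sonorant, −delayed release] holds; changing it to [+continuant] with all other features held fixed yields /x/ (voiceless velar fricative). No other segment meets both the structural description and the environment, so the output is [ʃæɾɪxy].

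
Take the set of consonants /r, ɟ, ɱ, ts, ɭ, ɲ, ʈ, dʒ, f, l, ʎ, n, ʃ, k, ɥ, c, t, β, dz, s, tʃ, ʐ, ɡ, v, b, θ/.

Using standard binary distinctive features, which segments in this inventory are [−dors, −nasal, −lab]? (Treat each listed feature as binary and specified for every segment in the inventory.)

Eliminate segments failing any feature: /ɟ, ɲ, ʎ, k, ɥ, c, ɡ/ are [+dorsal]; /ɱ, n/ are [+nasal]; /f, β, v, b/ are [+labial]. The remaining /r, ts, ɭ, ʈ, dʒ, l, ʃ, t, dz, s, tʃ, ʐ, θ/ satisfy [−dorsal], [−nasal], [−labial].

r, ts, ɭ, ʈ, dʒ, l, ʃ, t, dz, s, tʃ, ʐ, θ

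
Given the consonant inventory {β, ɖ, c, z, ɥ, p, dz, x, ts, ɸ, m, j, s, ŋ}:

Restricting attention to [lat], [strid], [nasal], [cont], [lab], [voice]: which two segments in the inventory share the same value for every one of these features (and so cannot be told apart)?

ɥ, β

/ɥ/ (labial-palatal glide) and /β/ (voiced bilabial fricative) are both [−lateral], [−strident], [−nasal], [+continuant], [+labial], [+voice], so none of the listed features separates them. (They do differ in [sonorant], [round] and [dorsal], which are not among the given features.) Every other pair in the inventory differs on at least one listed feature.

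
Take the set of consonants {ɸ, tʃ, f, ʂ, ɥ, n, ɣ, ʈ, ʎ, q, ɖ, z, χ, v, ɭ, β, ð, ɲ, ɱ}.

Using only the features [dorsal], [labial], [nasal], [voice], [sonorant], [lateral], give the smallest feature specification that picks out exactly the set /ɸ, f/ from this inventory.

[−voice, +labial]

Every target segment is [−voice], [+labial]; each remaining inventory member fails at least one of these. Each conjunct is needed — [+labial] alone would also admit /ɥ, v, β, ɱ/; [−voice] alone would also admit /tʃ, ʂ, ʈ, q, …/ — and no other single listed feature has exactly this extension, so two is the minimum.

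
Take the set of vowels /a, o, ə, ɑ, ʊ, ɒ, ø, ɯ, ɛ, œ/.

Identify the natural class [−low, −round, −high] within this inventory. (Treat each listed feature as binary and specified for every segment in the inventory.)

Eliminate segments failing any feature: /a, ɑ, ɒ/ are [+low]; /o, ʊ, ø, œ/ are [+round]; /ɯ/ is [+high]. The remaining /ə, ɛ/ satisfy [−low], [−round], [−high].

ə, ɛ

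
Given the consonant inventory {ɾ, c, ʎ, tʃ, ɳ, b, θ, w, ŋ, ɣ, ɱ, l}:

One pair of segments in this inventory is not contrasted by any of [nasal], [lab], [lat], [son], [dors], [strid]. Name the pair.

c, ɣ

/c/ (voiceless palatal stop) and /ɣ/ (voiced velar fricative) are both [−nasal], [−labial], [−lateral], [−sonorant], [+dorsal], [−strident], so none of the listed features separates them. (They do differ in [voice], [continuant] and [back], which are not among the given features.) Every other pair in the inventory differs on at least one listed feature.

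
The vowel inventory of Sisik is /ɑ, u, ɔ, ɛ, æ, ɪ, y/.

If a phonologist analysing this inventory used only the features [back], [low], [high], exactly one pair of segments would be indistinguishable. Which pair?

y, ɪ

/y/ (high front rounded tense vowel) and /ɪ/ (high front unrounded lax vowel) are both [−back], [−low], [+high], so none of the listed features separates them. (They do differ in [labial], [round] and [tense], which are not among the given features.) Every other pair in the inventory differs on at least one listed feature.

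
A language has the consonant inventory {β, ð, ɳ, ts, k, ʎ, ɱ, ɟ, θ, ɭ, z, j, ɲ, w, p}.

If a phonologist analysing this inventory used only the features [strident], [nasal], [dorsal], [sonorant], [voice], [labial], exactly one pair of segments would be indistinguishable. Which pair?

j, ʎ

Both /j/ and /ʎ/ are [-strident], [-nasal], [+dorsal], [+sonorant], [+voice], [-labial]. Since the list omits [lateral] — which does distinguish the palatal glide from the palatal lateral approximant — this pair collapses; all other pairs remain distinct.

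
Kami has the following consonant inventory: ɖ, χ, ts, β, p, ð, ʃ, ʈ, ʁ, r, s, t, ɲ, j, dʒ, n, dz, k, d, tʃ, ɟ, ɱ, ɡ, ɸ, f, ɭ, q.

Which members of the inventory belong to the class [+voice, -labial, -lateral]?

Checking each segment against [+voice], [-labial], [-lateral]: /ɖ/ (voiced retroflex stop), /ð/ (voiced dental fricative), /ʁ/ (voiced uvular fricative), /r/ (alveolar trill), /ɲ/ (palatal nasal), /j/ (palatal glide), among others, satisfy every feature; every other segment in the inventory fails at least one.

ɖ, ð, ʁ, r, ɲ, j, dʒ, n, dz, d, ɟ, ɡ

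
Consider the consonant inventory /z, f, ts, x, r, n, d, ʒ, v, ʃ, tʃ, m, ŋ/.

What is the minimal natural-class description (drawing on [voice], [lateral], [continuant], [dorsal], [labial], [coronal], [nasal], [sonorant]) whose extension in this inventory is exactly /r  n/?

Every target segment is [+sonorant], [+coronal]; each remaining inventory member fails at least one of these. Each conjunct is needed — [+coronal] alone would also admit /z, ts, d, ʒ, …/; [+sonorant] alone would also admit /m, ŋ/ — and no other single listed feature has exactly this extension, so two is the minimum.

[+sonorant, +coronal]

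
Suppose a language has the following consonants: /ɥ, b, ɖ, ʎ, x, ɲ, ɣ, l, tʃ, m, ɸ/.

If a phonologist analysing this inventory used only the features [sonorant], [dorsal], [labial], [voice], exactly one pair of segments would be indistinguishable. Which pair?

ɲ, ʎ

/ɲ/ (palatal nasal) and /ʎ/ (palatal lateral approximant) are both [+sonorant], [+dorsal], [-labial], [+voice], so none of the listed features separates them. (They do differ in [nasal] and [lateral], which are not among the given features.) Every other pair in the inventory differs on at least one listed feature.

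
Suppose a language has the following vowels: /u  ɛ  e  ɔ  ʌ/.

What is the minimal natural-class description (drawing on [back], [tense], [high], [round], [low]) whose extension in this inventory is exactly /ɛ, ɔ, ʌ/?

The target set is precisely the extension of [−tense] in this inventory.

[−tense]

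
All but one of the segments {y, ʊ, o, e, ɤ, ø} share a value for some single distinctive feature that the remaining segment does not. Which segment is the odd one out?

ʊ

The remaining segments after removing /ʊ/ share [+tense]; /ʊ/ (high back rounded lax vowel) is [-tense]. For every other candidate removal, the leftover set fails to share any single feature value that the removed segment lacks.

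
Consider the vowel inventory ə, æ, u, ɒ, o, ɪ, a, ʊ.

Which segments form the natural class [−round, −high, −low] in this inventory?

Checking each segment against [−round], [−high], [−low]: /ə/ (mid central vowel (schwa)) satisfies every feature; every other segment in the inventory fails at least one.

ə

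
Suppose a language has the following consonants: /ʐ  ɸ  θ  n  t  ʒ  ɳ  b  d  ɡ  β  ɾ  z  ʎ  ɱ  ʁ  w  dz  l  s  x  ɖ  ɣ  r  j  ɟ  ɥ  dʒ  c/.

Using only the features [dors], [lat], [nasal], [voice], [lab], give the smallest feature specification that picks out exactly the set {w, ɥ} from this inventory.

/w, ɥ/ are all [+labial], [+dorsal], and no other segment in the inventory matches both values. Dropping any one of them over-generates: [+dorsal] alone would also admit /ɡ, ʎ, ʁ, x, …/; [+labial] alone would also admit /ɸ, b, β, ɱ/. No other single listed feature picks out exactly this set either, so fewer than two features will not do.

[+lab, +dors]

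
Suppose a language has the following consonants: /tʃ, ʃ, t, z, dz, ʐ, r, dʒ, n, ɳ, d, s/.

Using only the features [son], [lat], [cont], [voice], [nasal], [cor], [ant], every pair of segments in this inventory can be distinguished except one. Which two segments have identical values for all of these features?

d, dz

/d/ (voiced alveolar stop) and /dz/ (voiced alveolar affricate) are both [−sonorant], [−lateral], [−continuant], [+voice], [−nasal], [+coronal], [+anterior], so none of the listed features separates them. (They do differ in [strident] and [delayed release], which are not among the given features.) Every other pair in the inventory differs on at least one listed feature.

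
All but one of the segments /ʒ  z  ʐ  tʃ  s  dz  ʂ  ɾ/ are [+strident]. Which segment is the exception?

Every segment except /ɾ/ is [+strident]. /ɾ/ (alveolar tap) is [−strident], so it is the exception.

ɾ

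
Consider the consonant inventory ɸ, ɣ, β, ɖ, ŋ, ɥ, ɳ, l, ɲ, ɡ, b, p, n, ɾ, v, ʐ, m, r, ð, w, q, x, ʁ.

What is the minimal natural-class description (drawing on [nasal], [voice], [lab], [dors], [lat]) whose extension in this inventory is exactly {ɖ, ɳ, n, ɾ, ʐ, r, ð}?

[−lat, −lab, −dors]

/ɖ, ɳ, n, ɾ, ʐ, r, ð/ are all [−lateral], [−labial], [−dorsal], and no other segment in the inventory matches all three values. Dropping any one of them over-generates: [−labial, −dorsal] alone would also admit /l/; [−lateral, −dorsal] alone would also admit /ɸ, β, b, p, …/; [−lateral, −labial] alone would also admit /ɣ, ŋ, ɲ, ɡ, …/. No other combination of two listed features picks out exactly this set either, so fewer than three features will not do.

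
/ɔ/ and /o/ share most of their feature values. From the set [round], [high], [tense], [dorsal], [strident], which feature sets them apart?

[tense]

The two segments share [+round], [−high], [+dorsal], [−strident]. The only feature from the list on which they differ: /ɔ/ is [−tense] while /o/ is [+tense].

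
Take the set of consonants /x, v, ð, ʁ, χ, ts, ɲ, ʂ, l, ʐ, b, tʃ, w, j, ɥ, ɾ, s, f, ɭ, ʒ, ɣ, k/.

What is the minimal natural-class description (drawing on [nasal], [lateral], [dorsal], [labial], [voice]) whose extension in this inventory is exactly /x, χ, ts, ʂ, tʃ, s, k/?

Every target segment is [-voice], [-labial]; each remaining inventory member fails at least one of these. Each conjunct is needed — [-labial] alone would also admit /ð, ʁ, ɲ, l, …/; [-voice] alone would also admit /f/ — and no other single listed feature has exactly this extension, so two is the minimum.

[-voice, -labial]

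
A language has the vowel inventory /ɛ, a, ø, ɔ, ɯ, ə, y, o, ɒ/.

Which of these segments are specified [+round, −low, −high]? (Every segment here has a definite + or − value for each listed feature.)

Eliminate segments failing any feature: /ɛ, a, ɯ, ə/ are [−round]; /y/ is [+high]; /ɒ/ is [+low]. The remaining /ø, ɔ, o/ satisfy [+round], [−low], [−high].

ø, ɔ, o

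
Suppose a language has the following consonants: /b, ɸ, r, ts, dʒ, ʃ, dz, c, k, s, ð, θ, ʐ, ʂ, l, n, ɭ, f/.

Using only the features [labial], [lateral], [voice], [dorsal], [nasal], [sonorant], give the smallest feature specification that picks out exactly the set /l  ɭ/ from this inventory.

Every target segment is [+lateral] and no other inventory member is, so one feature is enough.

[+lateral]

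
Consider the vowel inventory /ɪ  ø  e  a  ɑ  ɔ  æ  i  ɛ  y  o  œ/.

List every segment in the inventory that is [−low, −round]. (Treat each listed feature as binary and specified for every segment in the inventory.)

Among the inventory, the [−low] segments are /ɪ, ø, e, ɔ, i, ɛ, y, o, œ/.
Among these, [−round] leaves /ɪ, e, i, ɛ/.

ɪ, e, i, ɛ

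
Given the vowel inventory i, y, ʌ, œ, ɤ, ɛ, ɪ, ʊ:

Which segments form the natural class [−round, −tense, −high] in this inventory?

ʌ, ɛ

First, the [−round] segments are /i, ʌ, ɤ, ɛ, ɪ/.
Within that set, [−tense] gives /ʌ, ɛ, ɪ/.
Of those, [−high] leaves /ʌ, ɛ/.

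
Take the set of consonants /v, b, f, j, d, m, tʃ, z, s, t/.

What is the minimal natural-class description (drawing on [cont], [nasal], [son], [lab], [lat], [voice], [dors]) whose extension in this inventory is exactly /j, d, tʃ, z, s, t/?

[−lab]

/j, d, tʃ, z, s, t/ are exactly the [−labial] segments in the inventory, so a single feature suffices.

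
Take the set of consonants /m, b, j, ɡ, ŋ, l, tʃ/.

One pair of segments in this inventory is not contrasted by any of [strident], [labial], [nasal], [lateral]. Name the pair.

ɡ, j

Both /ɡ/ and /j/ are [-strident], [-labial], [-nasal], [-lateral]. Since the list omits [sonorant], [continuant] and [back] — which do distinguish the voiced velar stop from the palatal glide — this pair collapses; all other pairs remain distinct.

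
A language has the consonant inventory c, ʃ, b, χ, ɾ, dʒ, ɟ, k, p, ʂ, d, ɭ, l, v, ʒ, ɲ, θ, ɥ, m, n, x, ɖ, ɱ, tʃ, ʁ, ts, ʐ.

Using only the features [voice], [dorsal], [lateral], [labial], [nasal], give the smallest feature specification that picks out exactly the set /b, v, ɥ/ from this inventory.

Every target segment is [+voice], [-nasal], [+labial]; each remaining inventory member fails at least one of these. Each conjunct is needed — [-nasal, +labial] alone would also admit /p/; [+voice, +labial] alone would also admit /m, ɱ/; [+voice, -nasal] alone would also admit /ɾ, dʒ, ɟ, d, …/ — and no other combination of two listed features has exactly this extension, so three is the minimum.

[+voice, -nasal, +labial]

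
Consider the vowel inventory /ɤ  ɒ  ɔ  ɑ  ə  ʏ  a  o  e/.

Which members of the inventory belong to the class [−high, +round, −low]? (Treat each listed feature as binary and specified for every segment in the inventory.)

ɔ, o

Among the inventory, the [−high] segments are /ɤ, ɒ, ɔ, ɑ, ə, a, o, e/.
Within that set, [+round] gives /ɒ, ɔ, o/.
Of those, [−low] leaves /ɔ, o/.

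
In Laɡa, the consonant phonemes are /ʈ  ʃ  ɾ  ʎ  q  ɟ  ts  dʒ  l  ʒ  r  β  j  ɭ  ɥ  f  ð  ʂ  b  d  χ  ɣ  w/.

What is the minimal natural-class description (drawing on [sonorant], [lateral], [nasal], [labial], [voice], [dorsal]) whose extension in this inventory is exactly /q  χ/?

/q, χ/ are all [−voice], [+dorsal], and no other segment in the inventory matches both values. Dropping any one of them over-generates: [+dorsal] alone would also admit /ʎ, ɟ, j, ɥ, …/; [−voice] alone would also admit /ʈ, ʃ, ts, f, …/. No other single listed feature picks out exactly this set either, so fewer than two features will not do.

[−voice, +dorsal]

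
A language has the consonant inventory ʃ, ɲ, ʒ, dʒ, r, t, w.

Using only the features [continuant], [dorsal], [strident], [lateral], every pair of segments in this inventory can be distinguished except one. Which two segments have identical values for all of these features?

Both /ʃ/ and /ʒ/ are [+continuant], [-dorsal], [+strident], [-lateral]. Since the list omits [voice] — which does distinguish the voiceless postalveolar fricative from the voiced postalveolar fricative — this pair collapses; all other pairs remain distinct.

ʃ, ʒ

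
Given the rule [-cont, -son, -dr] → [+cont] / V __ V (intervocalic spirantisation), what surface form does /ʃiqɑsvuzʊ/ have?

Only /q/ occurs between two vowels (/i/ __ /ɑ/) and matches the structural description. It is a voiceless uvular stop, so [-cont, -son, -dr] holds; changing it to [+continuant] with all other features held fixed yields /χ/ (voiceless uvular fricative). No other segment meets both the structural description and the environment, so the output is [ʃiχɑsvuzʊ].

[ʃiχɑsvuzʊ]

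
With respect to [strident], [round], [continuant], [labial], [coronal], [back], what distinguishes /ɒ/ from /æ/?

/ɒ/ (low back rounded vowel) and /æ/ (low front unrounded vowel) agree on [−strident], [+continuant], [−coronal]. They differ on [labial] (/ɒ/ [+], /æ/ [−]), [round] (/ɒ/ [+], /æ/ [−]), [back] (/ɒ/ [+], /æ/ [−]).

[labial], [round], [back]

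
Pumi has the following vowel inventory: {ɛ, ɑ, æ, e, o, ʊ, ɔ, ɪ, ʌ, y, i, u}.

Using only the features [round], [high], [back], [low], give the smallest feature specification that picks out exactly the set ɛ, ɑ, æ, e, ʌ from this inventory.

The class [-high], [-round] has exactly /ɛ, ɑ, æ, e, ʌ/ as its extension in this inventory. No smaller conjunction from the listed features achieves this: [-round] alone would also admit /ɪ, i/; [-high] alone would also admit /o, ɔ/; and checking the remaining single features turns up none with this extension.

[-high, -round]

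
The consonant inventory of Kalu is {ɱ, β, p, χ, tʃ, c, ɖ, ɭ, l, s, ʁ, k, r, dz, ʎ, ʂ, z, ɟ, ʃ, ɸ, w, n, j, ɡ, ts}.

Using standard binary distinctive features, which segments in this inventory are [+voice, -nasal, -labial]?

ɖ, ɭ, l, ʁ, r, dz, ʎ, z, ɟ, j, ɡ

Checking each segment against [+voice], [-nasal], [-labial]: /ɖ/ (voiced retroflex stop), /ɭ/ (retroflex lateral approximant), /l/ (alveolar lateral approximant), /ʁ/ (voiced uvular fricative), /r/ (alveolar trill), /dz/ (voiced alveolar affricate), among others, satisfy every feature; every other segment in the inventory fails at least one.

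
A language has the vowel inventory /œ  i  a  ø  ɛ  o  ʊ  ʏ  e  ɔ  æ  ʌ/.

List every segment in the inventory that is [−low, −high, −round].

Checking each segment against [−low], [−high], [−round]: /ɛ/ (mid front unrounded lax vowel), /e/ (mid front unrounded tense vowel), /ʌ/ (mid back unrounded lax vowel) satisfy every feature; every other segment in the inventory fails at least one.

ɛ, e, ʌ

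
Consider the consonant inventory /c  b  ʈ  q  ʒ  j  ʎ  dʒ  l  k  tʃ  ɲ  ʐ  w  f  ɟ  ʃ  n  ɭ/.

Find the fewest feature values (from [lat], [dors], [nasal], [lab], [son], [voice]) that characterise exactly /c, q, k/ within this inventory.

[−voice, +dors]

The class [−voice], [+dorsal] has exactly /c, q, k/ as its extension in this inventory. No smaller conjunction from the listed features achieves this: [+dorsal] alone would also admit /j, ʎ, ɲ, w, …/; [−voice] alone would also admit /ʈ, tʃ, f, ʃ/; and checking the remaining single features turns up none with this extension.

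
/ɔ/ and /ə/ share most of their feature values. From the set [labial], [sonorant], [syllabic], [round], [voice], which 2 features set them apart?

/ɔ/ (mid back rounded lax vowel) and /ə/ (mid central vowel (schwa)) agree on [+sonorant], [+syllabic], [+voice]. They differ on [labial] (/ɔ/ [+], /ə/ [-]), [round] (/ɔ/ [+], /ə/ [-]).

[labial], [round]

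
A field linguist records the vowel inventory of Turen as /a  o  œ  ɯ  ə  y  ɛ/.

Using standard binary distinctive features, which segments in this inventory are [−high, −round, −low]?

ə, ɛ

First, the [−high] segments are /a, o, œ, ə, ɛ/.
Within that set, [−round] gives /a, ə, ɛ/.
Intersecting with [−low] leaves /ə, ɛ/.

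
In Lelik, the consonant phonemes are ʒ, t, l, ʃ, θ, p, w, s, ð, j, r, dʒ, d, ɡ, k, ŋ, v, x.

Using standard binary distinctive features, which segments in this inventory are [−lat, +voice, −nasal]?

First, the [−lateral] segments are /ʒ, t, ʃ, θ, p, w, s, ð, j, r, dʒ, d, ɡ, k, ŋ, v, x/.
Then [+voice] gives /ʒ, w, ð, j, r, dʒ, d, ɡ, ŋ, v/.
Of those, [−nasal] leaves /ʒ, w, ð, j, r, dʒ, d, ɡ, v/.

ʒ, w, ð, j, r, dʒ, d, ɡ, v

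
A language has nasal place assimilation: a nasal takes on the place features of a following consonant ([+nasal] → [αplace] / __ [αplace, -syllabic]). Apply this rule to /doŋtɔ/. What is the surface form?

/ŋ/ sits before the [+coronal] consonant /t/, so it takes on [+coronal] and surfaces as /n/. The rest of the form is unaffected: [dontɔ].

[dontɔ]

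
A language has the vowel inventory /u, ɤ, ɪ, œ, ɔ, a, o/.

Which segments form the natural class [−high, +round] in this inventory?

Checking each segment against [−high], [+round]: /œ/ (mid front rounded lax vowel), /ɔ/ (mid back rounded lax vowel), /o/ (mid back rounded tense vowel) satisfy every feature; every other segment in the inventory fails at least one.

œ, ɔ, o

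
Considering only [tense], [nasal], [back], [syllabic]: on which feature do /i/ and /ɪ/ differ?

/i/ is the high front unrounded tense vowel and /ɪ/ is the high front unrounded lax vowel. Both are [-nasal], [-back], [+syllabic]. /i/ is [+tense] while /ɪ/ is [-tense], so the distinguishing feature is [tense].

[tense]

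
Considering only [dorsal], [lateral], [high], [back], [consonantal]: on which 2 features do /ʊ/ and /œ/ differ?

/ʊ/ (high back rounded lax vowel) and /œ/ (mid front rounded lax vowel) agree on [+dorsal], [−lateral], [−consonantal]. They differ on [high] (/ʊ/ [+], /œ/ [−]), [back] (/ʊ/ [+], /œ/ [−]).

[high], [back]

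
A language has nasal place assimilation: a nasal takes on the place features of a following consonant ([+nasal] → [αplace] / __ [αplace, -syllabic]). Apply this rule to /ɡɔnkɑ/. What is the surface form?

[ɡɔŋkɑ]

In /ɡɔnkɑ/, the nasal /n/ precedes /k/, which is [+dorsal]. The nasal assimilates in place, becoming the [+dorsal] nasal /ŋ/. The surface form is [ɡɔŋkɑ].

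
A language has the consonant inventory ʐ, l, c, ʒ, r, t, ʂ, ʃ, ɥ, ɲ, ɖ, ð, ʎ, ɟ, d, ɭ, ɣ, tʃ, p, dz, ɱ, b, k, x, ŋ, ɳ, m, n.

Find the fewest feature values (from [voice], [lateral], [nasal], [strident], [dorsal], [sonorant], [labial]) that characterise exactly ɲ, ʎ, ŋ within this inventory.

[+sonorant, −labial, +dorsal]

/ɲ, ʎ, ŋ/ are all [+sonorant], [−labial], [+dorsal], and no other segment in the inventory matches all three values. Dropping any one of them over-generates: [−labial, +dorsal] alone would also admit /c, ɟ, ɣ, k, …/; [+sonorant, +dorsal] alone would also admit /ɥ/; [+sonorant, −labial] alone would also admit /l, r, ɭ, ɳ, …/. No other combination of two listed features picks out exactly this set either, so fewer than three features will not do.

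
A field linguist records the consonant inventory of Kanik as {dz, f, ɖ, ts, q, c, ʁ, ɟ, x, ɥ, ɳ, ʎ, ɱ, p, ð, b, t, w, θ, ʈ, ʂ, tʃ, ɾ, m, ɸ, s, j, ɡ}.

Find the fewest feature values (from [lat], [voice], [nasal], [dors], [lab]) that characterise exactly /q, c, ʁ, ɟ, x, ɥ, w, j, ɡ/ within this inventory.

[-lat, +dors]

Every target segment is [-lateral], [+dorsal]; each remaining inventory member fails at least one of these. Each conjunct is needed — [+dorsal] alone would also admit /ʎ/; [-lateral] alone would also admit /dz, f, ɖ, ts, …/ — and no other single listed feature has exactly this extension, so two is the minimum.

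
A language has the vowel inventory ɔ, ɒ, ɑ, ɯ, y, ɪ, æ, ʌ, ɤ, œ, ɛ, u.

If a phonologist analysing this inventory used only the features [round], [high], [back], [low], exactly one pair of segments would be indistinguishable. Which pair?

ʌ, ɤ

Both /ʌ/ and /ɤ/ are [−round], [−high], [+back], [−low]. Since the list omits [tense] — which does distinguish the mid back unrounded lax vowel from the mid back unrounded tense vowel — this pair collapses; all other pairs remain distinct.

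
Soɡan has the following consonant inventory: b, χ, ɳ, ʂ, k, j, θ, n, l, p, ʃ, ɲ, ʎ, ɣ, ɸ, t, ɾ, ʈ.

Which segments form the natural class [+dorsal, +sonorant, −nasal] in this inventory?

Among the inventory, the [+dorsal] segments are /χ, k, j, ɲ, ʎ, ɣ/.
Within that set, [+sonorant] gives /j, ɲ, ʎ/.
Within that set, [−nasal] leaves /j, ʎ/.

j, ʎ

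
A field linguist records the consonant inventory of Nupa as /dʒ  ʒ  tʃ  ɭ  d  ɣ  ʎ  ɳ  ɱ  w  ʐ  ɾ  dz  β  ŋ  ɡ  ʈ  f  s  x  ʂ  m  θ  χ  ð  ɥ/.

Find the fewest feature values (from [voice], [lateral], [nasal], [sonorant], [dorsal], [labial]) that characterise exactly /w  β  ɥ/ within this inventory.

The class [+voice], [-nasal], [+labial] has exactly /w, β, ɥ/ as its extension in this inventory. No smaller conjunction from the listed features achieves this: [-nasal, +labial] alone would also admit /f/; [+voice, +labial] alone would also admit /ɱ, m/; [+voice, -nasal] alone would also admit /dʒ, ʒ, ɭ, d, …/; and checking the remaining two-feature bundles turns up none with this extension.

[+voice, -nasal, +labial]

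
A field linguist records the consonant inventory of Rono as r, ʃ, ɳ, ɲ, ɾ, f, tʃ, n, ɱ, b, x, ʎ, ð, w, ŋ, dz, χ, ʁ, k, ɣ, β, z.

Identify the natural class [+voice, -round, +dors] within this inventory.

First, the [+voice] segments are /r, ɳ, ɲ, ɾ, n, ɱ, b, ʎ, ð, w, ŋ, dz, ʁ, ɣ, β, z/.
Of those, [-round] gives /r, ɳ, ɲ, ɾ, n, ɱ, b, ʎ, ð, ŋ, dz, ʁ, ɣ, β, z/.
Among these, [+dorsal] leaves /ɲ, ʎ, ŋ, ʁ, ɣ/.

ɲ, ʎ, ŋ, ʁ, ɣ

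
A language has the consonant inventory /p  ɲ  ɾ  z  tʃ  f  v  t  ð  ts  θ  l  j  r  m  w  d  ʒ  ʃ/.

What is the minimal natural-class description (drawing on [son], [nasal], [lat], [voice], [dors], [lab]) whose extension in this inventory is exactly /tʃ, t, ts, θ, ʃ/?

The class [−voice], [−labial] has exactly /tʃ, t, ts, θ, ʃ/ as its extension in this inventory. No smaller conjunction from the listed features achieves this: [−labial] alone would also admit /ɲ, ɾ, z, ð, …/; [−voice] alone would also admit /p, f/; and checking the remaining single features turns up none with this extension.

[−voice, −lab]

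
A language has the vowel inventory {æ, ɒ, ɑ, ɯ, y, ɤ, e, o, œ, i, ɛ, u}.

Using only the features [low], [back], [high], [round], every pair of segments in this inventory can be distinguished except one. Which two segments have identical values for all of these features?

ɛ, e

Both /ɛ/ and /e/ are [-low], [-back], [-high], [-round]. Since the list omits [tense] — which does distinguish the mid front unrounded lax vowel from the mid front unrounded tense vowel — this pair collapses; all other pairs remain distinct.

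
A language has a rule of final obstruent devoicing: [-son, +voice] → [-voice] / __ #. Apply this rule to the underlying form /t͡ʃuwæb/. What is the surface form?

The only segment in the rule's environment that also matches [-son, +voice] is /b/. Applying [-voice] turns the voiced bilabial stop into /p/ (voiceless bilabial stop), giving [t͡ʃuwæp].

[t͡ʃuwæp]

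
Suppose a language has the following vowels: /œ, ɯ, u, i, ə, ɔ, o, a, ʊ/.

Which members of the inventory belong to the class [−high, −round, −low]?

ə

Checking each segment against [−high], [−round], [−low]: /ə/ (mid central vowel (schwa)) satisfies every feature; every other segment in the inventory fails at least one.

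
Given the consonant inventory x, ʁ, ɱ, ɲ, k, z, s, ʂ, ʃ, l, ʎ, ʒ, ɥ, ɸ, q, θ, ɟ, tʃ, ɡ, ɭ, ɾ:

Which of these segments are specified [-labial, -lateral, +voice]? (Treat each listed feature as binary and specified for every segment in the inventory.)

ʁ, ɲ, z, ʒ, ɟ, ɡ, ɾ

The [-labial] segments are /x, ʁ, ɲ, k, z, s, ʂ, ʃ, l, ʎ, ʒ, q, θ, ɟ, tʃ, ɡ, ɭ, ɾ/.
Among these, [-lateral] gives /x, ʁ, ɲ, k, z, s, ʂ, ʃ, ʒ, q, θ, ɟ, tʃ, ɡ, ɾ/.
Intersecting with [+voice] leaves /ʁ, ɲ, z, ʒ, ɟ, ɡ, ɾ/.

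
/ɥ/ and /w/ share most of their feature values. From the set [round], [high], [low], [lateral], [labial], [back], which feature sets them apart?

/ɥ/ is the labial-palatal glide and /w/ is the labial-velar glide. Both are [+round], [+high], [−low], [−lateral], [+labial]. /ɥ/ is [−back] while /w/ is [+back], so the distinguishing feature is [back].

[back]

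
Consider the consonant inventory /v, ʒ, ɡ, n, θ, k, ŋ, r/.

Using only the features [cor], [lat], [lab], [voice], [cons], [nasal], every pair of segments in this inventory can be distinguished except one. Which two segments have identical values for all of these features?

/ʒ/ (voiced postalveolar fricative) and /r/ (alveolar trill) are both [+coronal], [−lateral], [−labial], [+voice], [+consonantal], [−nasal], so none of the listed features separates them. (They do differ in [sonorant], [strident] and [anterior], which are not among the given features.) Every other pair in the inventory differs on at least one listed feature.

ʒ, r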